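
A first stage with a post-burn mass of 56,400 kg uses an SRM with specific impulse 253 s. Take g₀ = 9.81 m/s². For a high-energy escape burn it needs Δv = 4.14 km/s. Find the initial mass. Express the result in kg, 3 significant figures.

v_e = Isp · g₀ = 253 × 9.81 = 2481.9 m/s.
Rocket equation: m₀/m_f = exp(Δv / v_e) = exp(4140 / 2481.9) = exp(1.6681) = 5.3019.
m₀ = m_f × 5.3019 = 56,400 × 5.3019 = 299,027 kg.

initial mass ≈ 299000 kg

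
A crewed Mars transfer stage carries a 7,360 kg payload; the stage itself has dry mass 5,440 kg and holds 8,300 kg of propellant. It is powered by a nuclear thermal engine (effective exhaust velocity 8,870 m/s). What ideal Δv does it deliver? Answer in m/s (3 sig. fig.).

Δv ≈ 4430 m/s

m₀ = payload + dry + propellant = 7,360 + 5,440 + 8,300 = 21,100 kg.
m_f = payload + dry = 7,360 + 5,440 = 12,800 kg.
From the ideal rocket equation, Δv = v_e · ln(m₀/m_f) = 8870.0 × ln(1.648) = 8870.0 × 0.4998 ≈ 4433.5 m/s.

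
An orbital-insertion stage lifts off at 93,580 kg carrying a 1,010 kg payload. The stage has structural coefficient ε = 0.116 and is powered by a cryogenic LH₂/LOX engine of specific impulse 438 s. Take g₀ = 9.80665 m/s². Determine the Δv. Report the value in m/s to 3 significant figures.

Stage wet mass = m₀ − payload = 93,580 − 1,010 = 92,570 kg.
Stage dry mass = ε × stage wet mass = 0.116 × 92,570 = 10,738.1 kg.
Burnout mass m_f = stage dry + payload = 10,738.1 + 1,010 = 11,748.1 kg.
v_e = Isp · g₀ = 438 × 9.80665 = 4295.3 m/s.
Δv = v_e · ln(93,580/11,748.1) = 4295.3 × ln(7.966) = 4295.3 × 2.0751 ≈ 8913 m/s.

Δv ≈ 8910 m/s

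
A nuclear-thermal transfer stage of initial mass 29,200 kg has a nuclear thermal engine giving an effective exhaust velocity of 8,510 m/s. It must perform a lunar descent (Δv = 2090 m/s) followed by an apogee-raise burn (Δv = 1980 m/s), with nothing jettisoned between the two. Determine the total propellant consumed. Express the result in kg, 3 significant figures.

total propellant consumed ≈ 11100 kg

After the first burn: m = 29200 × exp(−2090/8510.0) = 29200 × 0.78224 = 22,841.4 kg.
After the second burn: m = 22,841.4 × exp(−1980/8510.0) = 22,841.4 × 0.79242 = 18,100 kg.
Total propellant = m₀ − m_final = 29200 − 18,100 = 11,100 kg.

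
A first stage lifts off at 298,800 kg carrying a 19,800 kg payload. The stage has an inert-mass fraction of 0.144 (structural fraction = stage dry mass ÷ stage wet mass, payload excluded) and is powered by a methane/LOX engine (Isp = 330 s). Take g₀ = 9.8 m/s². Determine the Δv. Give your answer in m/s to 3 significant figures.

Stage wet mass = m₀ − payload = 298,800 − 19,800 = 279,000 kg.
Stage dry mass = ε × stage wet mass = 0.144 × 279,000 = 40,176 kg.
Burnout mass m_f = stage dry + payload = 40,176 + 19,800 = 59,976 kg.
v_e = Isp · g₀ = 330 × 9.8 = 3234.0 m/s.
From the ideal rocket equation, Δv = v_e · ln(298,800/59,976) = 3234.0 × ln(4.982) = 3234.0 × 1.6058 ≈ 5193 m/s.

Δv ≈ 5190 m/s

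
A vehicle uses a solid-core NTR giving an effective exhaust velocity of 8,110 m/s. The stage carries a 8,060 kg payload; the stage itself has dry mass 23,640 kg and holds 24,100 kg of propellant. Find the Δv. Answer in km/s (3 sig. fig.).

Δv ≈ 4.59 km/s

m₀ = payload + dry + propellant = 8,060 + 23,640 + 24,100 = 55,800 kg.
m_f = payload + dry = 8,060 + 23,640 = 31,700 kg.
Δv = v_e · ln(m₀/m_f) = 8110.0 × ln(1.76) = 8110.0 × 0.5655 ≈ 4585.9 m/s.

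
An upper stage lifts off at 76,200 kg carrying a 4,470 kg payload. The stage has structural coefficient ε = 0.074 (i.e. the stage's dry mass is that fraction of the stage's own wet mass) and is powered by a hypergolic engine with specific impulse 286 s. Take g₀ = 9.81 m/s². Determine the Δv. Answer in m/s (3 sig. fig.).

Stage wet mass = m₀ − payload = 76,200 − 4,470 = 71,730 kg.
Stage dry mass = ε × stage wet mass = 0.074 × 71,730 = 5,308.02 kg.
Burnout mass m_f = stage dry + payload = 5,308.02 + 4,470 = 9,778.02 kg.
v_e = Isp · g₀ = 286 × 9.81 = 2805.7 m/s.
From the ideal rocket equation, Δv = v_e · ln(76,200/9,778.02) = 2805.7 × ln(7.793) = 2805.7 × 2.0532 ≈ 5761 m/s.

Δv ≈ 5760 m/s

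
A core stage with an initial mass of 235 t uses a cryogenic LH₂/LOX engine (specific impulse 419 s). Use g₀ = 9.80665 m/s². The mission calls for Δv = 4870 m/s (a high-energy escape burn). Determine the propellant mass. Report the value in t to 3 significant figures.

propellant mass ≈ 163 t

v_e = Isp · g₀ = 419 × 9.80665 = 4109.0 m/s.
m₀/m_f = exp(Δv / v_e) = exp(4870 / 4109.0) = exp(1.1852) = 3.2714.
m_f = 235 / 3.2714 = 71.8347 t, so propellant = m₀ − m_f = 235 − 71.8347 = 163.1653 t.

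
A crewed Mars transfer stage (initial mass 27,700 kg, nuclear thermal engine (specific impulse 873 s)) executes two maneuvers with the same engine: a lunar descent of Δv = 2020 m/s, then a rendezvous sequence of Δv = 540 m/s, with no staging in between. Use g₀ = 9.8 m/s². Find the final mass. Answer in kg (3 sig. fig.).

v_e = Isp · g₀ = 873 × 9.8 = 8555.4 m/s.
After the first burn: m = 27700 × exp(−2020/8555.4) = 27700 × 0.78970 = 21,874.7 kg.
After the second burn: m = 21,874.7 × exp(−540/8555.4) = 21,874.7 × 0.93883 = 20,536.6 kg.

final mass ≈ 20500 kg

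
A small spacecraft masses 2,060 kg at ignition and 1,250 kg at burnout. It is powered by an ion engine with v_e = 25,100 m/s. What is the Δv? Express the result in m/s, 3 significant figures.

Δv = v_e · ln(m₀/m_f) = 25100.0 × ln(1.648) = 25100.0 × 0.4996 ≈ 12539.0 m/s.

Δv ≈ 12500 m/s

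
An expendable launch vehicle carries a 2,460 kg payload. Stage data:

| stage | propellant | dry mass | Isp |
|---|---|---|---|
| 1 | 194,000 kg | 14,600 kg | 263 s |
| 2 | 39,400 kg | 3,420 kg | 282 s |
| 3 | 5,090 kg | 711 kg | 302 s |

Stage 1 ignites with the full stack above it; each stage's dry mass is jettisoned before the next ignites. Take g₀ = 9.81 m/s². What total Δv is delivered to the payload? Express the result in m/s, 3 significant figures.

Ignition mass of stage 1 = 194,000+14,600 + 39,400+3,420 + 5,090+711 + 2,460 = 259,681 kg.
Stage 1: m₀ = 259,681 kg, m_f = 259,681 − 194,000 = 65,681 kg; Δv = 263×9.81×ln(3.954) = 2580.0×1.3746 ≈ 3547 m/s.
Stage 2: m₀ = 51,081 kg, m_f = 51,081 − 39,400 = 11,681 kg; Δv = 282×9.81×ln(4.373) = 2766.4×1.4754 ≈ 4082 m/s.
Stage 3: m₀ = 8,261 kg, m_f = 8,261 − 5,090 = 3,171 kg; Δv = 302×9.81×ln(2.605) = 2962.6×0.9575 ≈ 2837 m/s.
Total Δv = 3547 + 4082 + 2837 = 10466 m/s.

Δv ≈ 10500 m/s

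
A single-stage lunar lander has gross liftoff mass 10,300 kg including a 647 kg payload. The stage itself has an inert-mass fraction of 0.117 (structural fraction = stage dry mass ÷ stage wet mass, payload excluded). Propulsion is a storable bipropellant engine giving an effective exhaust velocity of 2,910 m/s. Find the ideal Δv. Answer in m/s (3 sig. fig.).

Δv ≈ 5110 m/s

Stage wet mass = m₀ − payload = 10,300 − 647 = 9,653 kg.
Stage dry mass = ε × stage wet mass = 0.117 × 9,653 = 1,129.4 kg.
Burnout mass m_f = stage dry + payload = 1,129.4 + 647 = 1,776.4 kg.
Δv = v_e · ln(10,300/1,776.4) = 2910.0 × ln(5.798) = 2910.0 × 1.7576 ≈ 5114 m/s.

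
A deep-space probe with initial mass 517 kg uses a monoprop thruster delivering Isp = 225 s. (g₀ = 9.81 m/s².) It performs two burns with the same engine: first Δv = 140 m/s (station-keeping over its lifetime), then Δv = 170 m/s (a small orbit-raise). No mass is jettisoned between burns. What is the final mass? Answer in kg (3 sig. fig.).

final mass ≈ 449 kg

v_e = Isp · g₀ = 225 × 9.81 = 2207.2 m/s.
After the first burn: m = 517 × exp(−140/2207.2) = 517 × 0.93854 = 485.225 kg.
After the second burn: m = 485.225 × exp(−170/2207.2) = 485.225 × 0.92587 = 449.255 kg.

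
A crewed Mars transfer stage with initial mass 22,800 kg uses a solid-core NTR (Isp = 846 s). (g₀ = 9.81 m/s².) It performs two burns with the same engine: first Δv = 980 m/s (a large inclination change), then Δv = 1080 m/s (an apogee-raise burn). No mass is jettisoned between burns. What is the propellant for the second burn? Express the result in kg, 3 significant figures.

propellant for the second burn ≈ 2470 kg

v_e = Isp · g₀ = 846 × 9.81 = 8299.3 m/s.
After the first burn: m = 22800 × exp(−980/8299.3) = 22800 × 0.88862 = 20,260.5 kg.
After the second burn: m = 20,260.5 × exp(−1080/8299.3) = 20,260.5 × 0.87798 = 17,788.3 kg.
Second-burn propellant = 20,260.5 − 17,788.3 = 2,472.2 kg.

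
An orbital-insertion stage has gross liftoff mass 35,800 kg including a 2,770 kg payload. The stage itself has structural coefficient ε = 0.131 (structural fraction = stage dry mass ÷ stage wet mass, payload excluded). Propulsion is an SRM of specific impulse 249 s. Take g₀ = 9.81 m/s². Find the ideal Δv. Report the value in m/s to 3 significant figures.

Stage wet mass = m₀ − payload = 35,800 − 2,770 = 33,030 kg.
Stage dry mass = ε × stage wet mass = 0.131 × 33,030 = 4,326.93 kg.
Burnout mass m_f = stage dry + payload = 4,326.93 + 2,770 = 7,096.93 kg.
v_e = Isp · g₀ = 249 × 9.81 = 2442.7 m/s.
Rocket equation: Δv = v_e · ln(35,800/7,096.93) = 2442.7 × ln(5.044) = 2442.7 × 1.6183 ≈ 3953 m/s.

Δv ≈ 3950 m/s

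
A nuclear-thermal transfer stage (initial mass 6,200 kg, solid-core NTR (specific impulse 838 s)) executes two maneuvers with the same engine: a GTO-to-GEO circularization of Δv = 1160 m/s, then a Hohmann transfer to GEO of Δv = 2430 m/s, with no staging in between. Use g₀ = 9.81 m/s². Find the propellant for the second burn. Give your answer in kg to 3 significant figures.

propellant for the second burn ≈ 1380 kg

v_e = Isp · g₀ = 838 × 9.81 = 8220.8 m/s.
After the first burn: m = 6200 × exp(−1160/8220.8) = 6200 × 0.86840 = 5,384.08 kg.
After the second burn: m = 5,384.08 × exp(−2430/8220.8) = 5,384.08 × 0.74409 = 4,006.24 kg.
Second-burn propellant = 5,384.08 − 4,006.24 = 1,377.84 kg.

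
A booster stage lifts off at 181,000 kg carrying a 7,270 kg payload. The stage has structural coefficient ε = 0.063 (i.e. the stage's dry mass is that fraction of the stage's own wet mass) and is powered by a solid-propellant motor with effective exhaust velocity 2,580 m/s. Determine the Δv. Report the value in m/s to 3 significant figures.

Δv ≈ 5920 m/s

Stage wet mass = m₀ − payload = 181,000 − 7,270 = 173,730 kg.
Stage dry mass = ε × stage wet mass = 0.063 × 173,730 = 10,945 kg.
Burnout mass m_f = stage dry + payload = 10,945 + 7,270 = 18,215 kg.
By the Tsiolkovsky rocket equation, Δv = v_e · ln(181,000/18,215) = 2580.0 × ln(9.937) = 2580.0 × 2.2963 ≈ 5924 m/s.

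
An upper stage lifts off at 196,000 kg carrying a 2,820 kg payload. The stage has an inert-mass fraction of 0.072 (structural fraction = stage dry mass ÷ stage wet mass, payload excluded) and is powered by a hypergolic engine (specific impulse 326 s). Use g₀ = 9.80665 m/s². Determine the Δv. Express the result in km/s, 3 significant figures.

Stage wet mass = m₀ − payload = 196,000 − 2,820 = 193,180 kg.
Stage dry mass = ε × stage wet mass = 0.072 × 193,180 = 13,909 kg.
Burnout mass m_f = stage dry + payload = 13,909 + 2,820 = 16,729 kg.
v_e = Isp · g₀ = 326 × 9.80665 = 3197.0 m/s.
Δv = v_e · ln(196,000/16,729) = 3197.0 × ln(11.72) = 3197.0 × 2.4610 ≈ 7868 m/s.

Δv ≈ 7.87 km/s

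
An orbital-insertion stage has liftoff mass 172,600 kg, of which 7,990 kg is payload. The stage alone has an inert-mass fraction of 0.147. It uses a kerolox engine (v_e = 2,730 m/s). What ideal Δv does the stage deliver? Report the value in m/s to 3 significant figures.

Δv ≈ 4580 m/s

Stage wet mass = m₀ − payload = 172,600 − 7,990 = 164,610 kg.
Stage dry mass = ε × stage wet mass = 0.147 × 164,610 = 24,197.7 kg.
Burnout mass m_f = stage dry + payload = 24,197.7 + 7,990 = 32,187.7 kg.
By the Tsiolkovsky rocket equation, Δv = v_e · ln(172,600/32,187.7) = 2730.0 × ln(5.362) = 2730.0 × 1.6794 ≈ 4585 m/s.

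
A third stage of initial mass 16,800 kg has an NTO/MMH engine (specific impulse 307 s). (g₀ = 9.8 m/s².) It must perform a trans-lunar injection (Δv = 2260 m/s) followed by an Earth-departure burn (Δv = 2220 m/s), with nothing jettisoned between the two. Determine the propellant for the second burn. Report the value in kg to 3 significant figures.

v_e = Isp · g₀ = 307 × 9.8 = 3008.6 m/s.
After the first burn: m = 16800 × exp(−2260/3008.6) = 16800 × 0.47181 = 7,926.41 kg.
After the second burn: m = 7,926.41 × exp(−2220/3008.6) = 7,926.41 × 0.47812 = 3,789.78 kg.
Second-burn propellant = 7,926.41 − 3,789.78 = 4,136.63 kg.

propellant for the second burn ≈ 4140 kg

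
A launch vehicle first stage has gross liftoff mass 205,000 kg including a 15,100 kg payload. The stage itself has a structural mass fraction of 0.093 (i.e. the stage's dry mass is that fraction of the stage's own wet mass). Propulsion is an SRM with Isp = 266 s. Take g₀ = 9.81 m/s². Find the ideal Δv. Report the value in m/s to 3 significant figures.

Stage wet mass = m₀ − payload = 205,000 − 15,100 = 189,900 kg.
Stage dry mass = ε × stage wet mass = 0.093 × 189,900 = 17,660.7 kg.
Burnout mass m_f = stage dry + payload = 17,660.7 + 15,100 = 32,760.7 kg.
v_e = Isp · g₀ = 266 × 9.81 = 2609.5 m/s.
Using Δv = v_e ln(m₀/m_f): Δv = v_e · ln(205,000/32,760.7) = 2609.5 × ln(6.257) = 2609.5 × 1.8338 ≈ 4785 m/s.

Δv ≈ 4790 m/s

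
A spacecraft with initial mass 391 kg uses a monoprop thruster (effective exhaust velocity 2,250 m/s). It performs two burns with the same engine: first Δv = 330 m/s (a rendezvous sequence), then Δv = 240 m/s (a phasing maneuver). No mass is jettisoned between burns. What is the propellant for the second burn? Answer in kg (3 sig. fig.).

propellant for the second burn ≈ 34.2 kg

After the first burn: m = 391 × exp(−330/2250.0) = 391 × 0.86358 = 337.66 kg.
After the second burn: m = 337.66 × exp(−240/2250.0) = 337.66 × 0.89883 = 303.499 kg.
Second-burn propellant = 337.66 − 303.499 = 34.161 kg.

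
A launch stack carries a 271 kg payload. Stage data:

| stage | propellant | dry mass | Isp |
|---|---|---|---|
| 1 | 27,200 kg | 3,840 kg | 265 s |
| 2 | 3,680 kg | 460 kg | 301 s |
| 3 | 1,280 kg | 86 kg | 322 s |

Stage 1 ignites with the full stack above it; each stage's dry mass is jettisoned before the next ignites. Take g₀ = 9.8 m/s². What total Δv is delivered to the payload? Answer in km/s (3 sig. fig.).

Δv ≈ 11.3 km/s

Ignition mass of stage 1 = 27,200+3,840 + 3,680+460 + 1,280+86 + 271 = 36,817 kg.
Stage 1: m₀ = 36,817 kg, m_f = 36,817 − 27,200 = 9,617 kg; Δv = 265×9.8×ln(3.828) = 2597.0×1.3424 ≈ 3486 m/s.
Stage 2: m₀ = 5,777 kg, m_f = 5,777 − 3,680 = 2,097 kg; Δv = 301×9.8×ln(2.755) = 2949.8×1.0134 ≈ 2989 m/s.
Stage 3: m₀ = 1,637 kg, m_f = 1,637 − 1,280 = 357 kg; Δv = 322×9.8×ln(4.585) = 3155.6×1.5229 ≈ 4806 m/s.
Total Δv = 3486 + 2989 + 4806 = 11281 m/s.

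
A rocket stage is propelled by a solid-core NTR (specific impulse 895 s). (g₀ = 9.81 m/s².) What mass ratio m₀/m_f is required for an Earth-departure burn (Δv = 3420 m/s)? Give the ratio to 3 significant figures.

mass ratio ≈ 1.48

v_e = Isp · g₀ = 895 × 9.81 = 8780.0 m/s.
m₀/m_f = exp(Δv / v_e) = exp(3420 / 8780.0) = exp(0.3895) = 1.4763.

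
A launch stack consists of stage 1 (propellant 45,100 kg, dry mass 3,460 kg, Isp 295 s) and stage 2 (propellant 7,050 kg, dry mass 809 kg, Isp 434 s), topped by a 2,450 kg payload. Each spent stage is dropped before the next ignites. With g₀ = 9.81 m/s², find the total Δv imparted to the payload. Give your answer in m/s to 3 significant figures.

Δv ≈ 9110 m/s

Ignition mass of stage 1 = 45,100+3,460 + 7,050+809 + 2,450 = 58,869 kg.
Stage 1: m₀ = 58,869 kg, m_f = 58,869 − 45,100 = 13,769 kg; Δv = 295×9.81×ln(4.275) = 2894.0×1.4529 ≈ 4205 m/s.
Stage 2: m₀ = 10,309 kg, m_f = 10,309 − 7,050 = 3,259 kg; Δv = 434×9.81×ln(3.163) = 4257.5×1.1516 ≈ 4903 m/s.
Total Δv = 4205 + 4903 = 9108 m/s.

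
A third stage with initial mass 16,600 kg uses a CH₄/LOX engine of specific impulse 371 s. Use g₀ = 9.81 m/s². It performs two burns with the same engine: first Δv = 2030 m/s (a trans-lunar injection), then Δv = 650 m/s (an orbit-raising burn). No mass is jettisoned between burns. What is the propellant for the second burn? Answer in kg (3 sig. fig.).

v_e = Isp · g₀ = 371 × 9.81 = 3639.5 m/s.
After the first burn: m = 16600 × exp(−2030/3639.5) = 16600 × 0.57249 = 9,503.33 kg.
After the second burn: m = 9,503.33 × exp(−650/3639.5) = 9,503.33 × 0.83644 = 7,948.97 kg.
Second-burn propellant = 9,503.33 − 7,948.97 = 1,554.36 kg.

propellant for the second burn ≈ 1550 kg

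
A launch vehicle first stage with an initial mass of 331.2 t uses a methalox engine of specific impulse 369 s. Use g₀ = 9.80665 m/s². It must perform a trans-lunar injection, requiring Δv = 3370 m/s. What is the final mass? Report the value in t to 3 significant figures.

final mass ≈ 131 t

v_e = Isp · g₀ = 369 × 9.80665 = 3618.7 m/s.
From the ideal rocket equation, m₀/m_f = exp(Δv / v_e) = exp(3370 / 3618.7) = exp(0.9313) = 2.5378.
m_f = m₀ / 2.5378 = 331.2 / 2.5378 = 130.507 t.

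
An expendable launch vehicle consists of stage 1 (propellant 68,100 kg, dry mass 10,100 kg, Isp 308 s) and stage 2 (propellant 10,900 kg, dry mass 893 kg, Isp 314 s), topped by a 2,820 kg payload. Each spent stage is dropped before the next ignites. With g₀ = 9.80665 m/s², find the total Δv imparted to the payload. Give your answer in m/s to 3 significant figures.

Δv ≈ 8220 m/s

Ignition mass of stage 1 = 68,100+10,100 + 10,900+893 + 2,820 = 92,813 kg.
Stage 1: m₀ = 92,813 kg, m_f = 92,813 − 68,100 = 24,713 kg; Δv = 308×9.80665×ln(3.756) = 3020.4×1.3233 ≈ 3997 m/s.
Stage 2: m₀ = 14,613 kg, m_f = 14,613 − 10,900 = 3,713 kg; Δv = 314×9.80665×ln(3.936) = 3079.3×1.3701 ≈ 4219 m/s.
Total Δv = 3997 + 4219 = 8216 m/s.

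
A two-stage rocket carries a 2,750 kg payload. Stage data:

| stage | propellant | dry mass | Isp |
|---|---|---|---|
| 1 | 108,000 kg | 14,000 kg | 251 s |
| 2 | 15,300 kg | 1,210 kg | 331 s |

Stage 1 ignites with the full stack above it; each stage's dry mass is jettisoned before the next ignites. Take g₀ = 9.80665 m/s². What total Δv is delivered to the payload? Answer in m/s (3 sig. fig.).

Ignition mass of stage 1 = 108,000+14,000 + 15,300+1,210 + 2,750 = 141,260 kg.
Stage 1: m₀ = 141,260 kg, m_f = 141,260 − 108,000 = 33,260 kg; Δv = 251×9.80665×ln(4.247) = 2461.5×1.4462 ≈ 3560 m/s.
Stage 2: m₀ = 19,260 kg, m_f = 19,260 − 15,300 = 3,960 kg; Δv = 331×9.80665×ln(4.864) = 3246.0×1.5818 ≈ 5134 m/s.
Total Δv = 3560 + 5134 = 8694 m/s.

Δv ≈ 8690 m/s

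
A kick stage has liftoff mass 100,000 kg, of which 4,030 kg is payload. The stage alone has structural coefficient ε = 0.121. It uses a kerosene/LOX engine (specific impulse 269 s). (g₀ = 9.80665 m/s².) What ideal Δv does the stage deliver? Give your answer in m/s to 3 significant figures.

Δv ≈ 4890 m/s

Stage wet mass = m₀ − payload = 100,000 − 4,030 = 95,970 kg.
Stage dry mass = ε × stage wet mass = 0.121 × 95,970 = 11,612.4 kg.
Burnout mass m_f = stage dry + payload = 11,612.4 + 4,030 = 15,642.4 kg.
v_e = Isp · g₀ = 269 × 9.80665 = 2638.0 m/s.
Δv = v_e · ln(100,000/15,642.4) = 2638.0 × ln(6.393) = 2638.0 × 1.8552 ≈ 4894 m/s.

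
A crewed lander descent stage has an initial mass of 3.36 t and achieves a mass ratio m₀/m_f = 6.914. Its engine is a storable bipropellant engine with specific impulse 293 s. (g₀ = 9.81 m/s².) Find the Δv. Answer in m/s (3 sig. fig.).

Δv ≈ 5560 m/s

v_e = Isp · g₀ = 293 × 9.81 = 2874.3 m/s.
From the ideal rocket equation, Δv = v_e · ln(6.914) = 2874.3 × 1.9335 ≈ 5557.7 m/s.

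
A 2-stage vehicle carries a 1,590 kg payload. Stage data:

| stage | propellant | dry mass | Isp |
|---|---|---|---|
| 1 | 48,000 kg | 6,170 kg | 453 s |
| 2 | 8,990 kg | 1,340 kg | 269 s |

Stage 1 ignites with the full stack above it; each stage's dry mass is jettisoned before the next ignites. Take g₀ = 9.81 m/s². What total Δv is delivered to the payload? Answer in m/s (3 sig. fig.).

Δv ≈ 9460 m/s

Ignition mass of stage 1 = 48,000+6,170 + 8,990+1,340 + 1,590 = 66,090 kg.
Stage 1: m₀ = 66,090 kg, m_f = 66,090 − 48,000 = 18,090 kg; Δv = 453×9.81×ln(3.653) = 4443.9×1.2957 ≈ 5758 m/s.
Stage 2: m₀ = 11,920 kg, m_f = 11,920 − 8,990 = 2,930 kg; Δv = 269×9.81×ln(4.068) = 2638.9×1.4032 ≈ 3703 m/s.
Total Δv = 5758 + 3703 = 9461 m/s.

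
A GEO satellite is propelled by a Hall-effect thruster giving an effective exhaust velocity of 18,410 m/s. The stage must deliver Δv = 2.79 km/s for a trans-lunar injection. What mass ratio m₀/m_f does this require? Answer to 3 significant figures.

mass ratio ≈ 1.16

m₀/m_f = exp(Δv / v_e) = exp(2790 / 18410.0) = exp(0.1515) = 1.1636.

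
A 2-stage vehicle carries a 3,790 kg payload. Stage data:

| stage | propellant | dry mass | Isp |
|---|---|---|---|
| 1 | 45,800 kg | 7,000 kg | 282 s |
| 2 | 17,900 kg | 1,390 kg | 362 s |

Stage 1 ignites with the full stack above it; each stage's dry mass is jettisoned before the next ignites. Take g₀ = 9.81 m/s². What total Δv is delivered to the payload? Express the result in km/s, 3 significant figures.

Ignition mass of stage 1 = 45,800+7,000 + 17,900+1,390 + 3,790 = 75,880 kg.
Stage 1: m₀ = 75,880 kg, m_f = 75,880 − 45,800 = 30,080 kg; Δv = 282×9.81×ln(2.523) = 2766.4×0.9253 ≈ 2560 m/s.
Stage 2: m₀ = 23,080 kg, m_f = 23,080 − 17,900 = 5,180 kg; Δv = 362×9.81×ln(4.456) = 3551.2×1.4942 ≈ 5306 m/s.
Total Δv = 2560 + 5306 = 7866 m/s.

Δv ≈ 7.87 km/s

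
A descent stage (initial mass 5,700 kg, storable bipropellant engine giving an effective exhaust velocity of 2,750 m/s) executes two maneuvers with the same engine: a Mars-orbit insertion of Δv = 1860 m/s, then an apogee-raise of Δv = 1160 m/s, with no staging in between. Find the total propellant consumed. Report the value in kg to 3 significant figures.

After the first burn: m = 5700 × exp(−1860/2750.0) = 5700 × 0.50846 = 2,898.22 kg.
After the second burn: m = 2,898.22 × exp(−1160/2750.0) = 2,898.22 × 0.65585 = 1,900.8 kg.
Total propellant = m₀ − m_final = 5700 − 1,900.8 = 3,799.2 kg.

total propellant consumed ≈ 3800 kg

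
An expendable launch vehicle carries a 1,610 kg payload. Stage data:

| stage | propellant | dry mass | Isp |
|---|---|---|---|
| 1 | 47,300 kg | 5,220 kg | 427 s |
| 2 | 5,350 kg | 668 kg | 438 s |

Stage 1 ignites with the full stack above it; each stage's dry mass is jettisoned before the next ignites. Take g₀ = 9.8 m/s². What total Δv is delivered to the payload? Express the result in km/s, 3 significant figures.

Δv ≈ 11.6 km/s

Ignition mass of stage 1 = 47,300+5,220 + 5,350+668 + 1,610 = 60,148 kg.
Stage 1: m₀ = 60,148 kg, m_f = 60,148 − 47,300 = 12,848 kg; Δv = 427×9.8×ln(4.682) = 4184.6×1.5436 ≈ 6459 m/s.
Stage 2: m₀ = 7,628 kg, m_f = 7,628 − 5,350 = 2,278 kg; Δv = 438×9.8×ln(3.349) = 4292.4×1.2085 ≈ 5187 m/s.
Total Δv = 6459 + 5187 = 11646 m/s.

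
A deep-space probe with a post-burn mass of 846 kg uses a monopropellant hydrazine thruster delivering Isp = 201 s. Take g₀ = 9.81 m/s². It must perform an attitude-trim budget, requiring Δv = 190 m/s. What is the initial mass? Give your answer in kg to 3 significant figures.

v_e = Isp · g₀ = 201 × 9.81 = 1971.8 m/s.
By the Tsiolkovsky rocket equation, m₀/m_f = exp(Δv / v_e) = exp(190 / 1971.8) = exp(0.0964) = 1.1012.
m₀ = m_f × 1.1012 = 846 × 1.1012 = 931.615 kg.

initial mass ≈ 932 kg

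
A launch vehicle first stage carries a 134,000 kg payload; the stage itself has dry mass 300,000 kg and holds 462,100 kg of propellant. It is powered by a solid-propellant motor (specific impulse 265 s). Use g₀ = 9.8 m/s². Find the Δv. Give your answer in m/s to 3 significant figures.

Δv ≈ 1880 m/s

v_e = Isp · g₀ = 265 × 9.8 = 2597.0 m/s.
m₀ = payload + dry + propellant = 134,000 + 300,000 + 462,100 = 896,100 kg.
m_f = payload + dry = 134,000 + 300,000 = 434,000 kg.
Δv = v_e · ln(m₀/m_f) = 2597.0 × ln(2.065) = 2597.0 × 0.7250 ≈ 1882.8 m/s.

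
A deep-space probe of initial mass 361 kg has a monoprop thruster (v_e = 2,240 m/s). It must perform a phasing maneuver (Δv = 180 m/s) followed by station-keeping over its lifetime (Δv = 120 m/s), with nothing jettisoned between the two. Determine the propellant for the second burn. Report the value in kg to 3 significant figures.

propellant for the second burn ≈ 17.4 kg

After the first burn: m = 361 × exp(−180/2240.0) = 361 × 0.92279 = 333.127 kg.
After the second burn: m = 333.127 × exp(−120/2240.0) = 333.127 × 0.94784 = 315.751 kg.
Second-burn propellant = 333.127 − 315.751 = 17.376 kg.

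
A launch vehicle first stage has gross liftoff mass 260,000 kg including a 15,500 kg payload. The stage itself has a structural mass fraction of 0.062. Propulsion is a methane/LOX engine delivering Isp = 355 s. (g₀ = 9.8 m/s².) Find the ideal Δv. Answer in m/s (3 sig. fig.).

Δv ≈ 7440 m/s

Stage wet mass = m₀ − payload = 260,000 − 15,500 = 244,500 kg.
Stage dry mass = ε × stage wet mass = 0.062 × 244,500 = 15,159 kg.
Burnout mass m_f = stage dry + payload = 15,159 + 15,500 = 30,659 kg.
v_e = Isp · g₀ = 355 × 9.8 = 3479.0 m/s.
By the Tsiolkovsky rocket equation, Δv = v_e · ln(260,000/30,659) = 3479.0 × ln(8.48) = 3479.0 × 2.1378 ≈ 7437 m/s.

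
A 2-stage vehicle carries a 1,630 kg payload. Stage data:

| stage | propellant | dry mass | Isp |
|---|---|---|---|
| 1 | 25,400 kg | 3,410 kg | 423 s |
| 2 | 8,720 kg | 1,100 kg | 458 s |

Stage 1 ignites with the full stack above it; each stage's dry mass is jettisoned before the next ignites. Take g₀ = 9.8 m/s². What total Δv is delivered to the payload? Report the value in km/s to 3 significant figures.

Ignition mass of stage 1 = 25,400+3,410 + 8,720+1,100 + 1,630 = 40,260 kg.
Stage 1: m₀ = 40,260 kg, m_f = 40,260 − 25,400 = 14,860 kg; Δv = 423×9.8×ln(2.709) = 4145.4×0.9967 ≈ 4132 m/s.
Stage 2: m₀ = 11,450 kg, m_f = 11,450 − 8,720 = 2,730 kg; Δv = 458×9.8×ln(4.194) = 4488.4×1.4337 ≈ 6435 m/s.
Total Δv = 4132 + 6435 = 10567 m/s.

Δv ≈ 10.6 km/s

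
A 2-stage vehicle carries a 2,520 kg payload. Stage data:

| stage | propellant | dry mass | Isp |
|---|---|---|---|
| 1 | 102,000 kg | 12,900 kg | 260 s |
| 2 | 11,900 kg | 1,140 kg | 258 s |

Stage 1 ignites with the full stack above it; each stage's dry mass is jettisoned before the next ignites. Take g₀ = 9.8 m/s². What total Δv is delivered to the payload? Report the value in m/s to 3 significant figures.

Ignition mass of stage 1 = 102,000+12,900 + 11,900+1,140 + 2,520 = 130,460 kg.
Stage 1: m₀ = 130,460 kg, m_f = 130,460 − 102,000 = 28,460 kg; Δv = 260×9.8×ln(4.584) = 2548.0×1.5226 ≈ 3880 m/s.
Stage 2: m₀ = 15,560 kg, m_f = 15,560 − 11,900 = 3,660 kg; Δv = 258×9.8×ln(4.251) = 2528.4×1.4472 ≈ 3659 m/s.
Total Δv = 3880 + 3659 = 7539 m/s.

Δv ≈ 7540 m/s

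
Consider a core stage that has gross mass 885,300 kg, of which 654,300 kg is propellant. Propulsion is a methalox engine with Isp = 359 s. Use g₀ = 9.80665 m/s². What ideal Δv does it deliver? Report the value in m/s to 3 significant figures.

v_e = Isp · g₀ = 359 × 9.80665 = 3520.6 m/s.
m_f = m₀ − m_prop = 885,300 − 654,300 = 231,000 kg.
Δv = v_e · ln(m₀/m_f) = 3520.6 × ln(3.832) = 3520.6 × 1.3435 ≈ 4729.9 m/s.

Δv ≈ 4730 m/s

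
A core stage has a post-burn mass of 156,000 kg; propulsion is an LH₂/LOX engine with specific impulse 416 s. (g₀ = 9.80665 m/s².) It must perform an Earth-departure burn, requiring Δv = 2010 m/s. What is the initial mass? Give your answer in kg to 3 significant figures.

v_e = Isp · g₀ = 416 × 9.80665 = 4079.6 m/s.
By the Tsiolkovsky rocket equation, m₀/m_f = exp(Δv / v_e) = exp(2010 / 4079.6) = exp(0.4927) = 1.6367.
m₀ = m_f × 1.6367 = 156,000 × 1.6367 = 255,325 kg.

initial mass ≈ 255000 kg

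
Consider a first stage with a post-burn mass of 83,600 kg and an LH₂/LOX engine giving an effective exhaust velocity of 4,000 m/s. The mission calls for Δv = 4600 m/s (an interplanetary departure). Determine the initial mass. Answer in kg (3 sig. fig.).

m₀/m_f = exp(Δv / v_e) = exp(4600 / 4000.0) = exp(1.1500) = 3.1582.
m₀ = m_f × 3.1582 = 83,600 × 3.1582 = 264,026 kg.

initial mass ≈ 264000 kg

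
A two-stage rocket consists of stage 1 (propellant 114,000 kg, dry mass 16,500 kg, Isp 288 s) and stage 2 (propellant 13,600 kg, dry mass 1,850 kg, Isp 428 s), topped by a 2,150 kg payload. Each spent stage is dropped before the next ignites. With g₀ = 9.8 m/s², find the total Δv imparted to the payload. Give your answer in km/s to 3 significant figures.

Ignition mass of stage 1 = 114,000+16,500 + 13,600+1,850 + 2,150 = 148,100 kg.
Stage 1: m₀ = 148,100 kg, m_f = 148,100 − 114,000 = 34,100 kg; Δv = 288×9.8×ln(4.343) = 2822.4×1.4686 ≈ 4145 m/s.
Stage 2: m₀ = 17,600 kg, m_f = 17,600 − 13,600 = 4,000 kg; Δv = 428×9.8×ln(4.4) = 4194.4×1.4816 ≈ 6214 m/s.
Total Δv = 4145 + 6214 = 10359 m/s.

Δv ≈ 10.4 km/s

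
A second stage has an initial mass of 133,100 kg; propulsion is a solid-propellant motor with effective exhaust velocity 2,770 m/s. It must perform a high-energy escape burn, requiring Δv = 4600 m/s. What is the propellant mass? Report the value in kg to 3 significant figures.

propellant mass ≈ 108000 kg

m₀/m_f = exp(Δv / v_e) = exp(4600 / 2770.0) = exp(1.6606) = 5.2627.
m_f = 133,100 / 5.2627 = 25,291.2 kg, so propellant = m₀ − m_f = 133,100 − 25,291.2 = 107,808.8 kg.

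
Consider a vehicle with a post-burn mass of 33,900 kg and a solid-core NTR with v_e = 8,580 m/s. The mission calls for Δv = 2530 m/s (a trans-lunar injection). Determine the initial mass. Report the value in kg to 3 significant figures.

m₀/m_f = exp(Δv / v_e) = exp(2530 / 8580.0) = exp(0.2949) = 1.3430.
m₀ = m_f × 1.3430 = 33,900 × 1.3430 = 45,527.7 kg.

initial mass ≈ 45500 kg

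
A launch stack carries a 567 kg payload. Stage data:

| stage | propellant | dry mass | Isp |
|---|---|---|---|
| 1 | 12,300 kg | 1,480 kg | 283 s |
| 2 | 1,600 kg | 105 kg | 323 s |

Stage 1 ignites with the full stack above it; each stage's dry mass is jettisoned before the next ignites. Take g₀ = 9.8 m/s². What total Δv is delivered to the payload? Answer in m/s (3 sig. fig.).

Ignition mass of stage 1 = 12,300+1,480 + 1,600+105 + 567 = 16,052 kg.
Stage 1: m₀ = 16,052 kg, m_f = 16,052 − 12,300 = 3,752 kg; Δv = 283×9.8×ln(4.278) = 2773.4×1.4535 ≈ 4031 m/s.
Stage 2: m₀ = 2,272 kg, m_f = 2,272 − 1,600 = 672 kg; Δv = 323×9.8×ln(3.381) = 3165.4×1.2182 ≈ 3856 m/s.
Total Δv = 4031 + 3856 = 7887 m/s.

Δv ≈ 7890 m/s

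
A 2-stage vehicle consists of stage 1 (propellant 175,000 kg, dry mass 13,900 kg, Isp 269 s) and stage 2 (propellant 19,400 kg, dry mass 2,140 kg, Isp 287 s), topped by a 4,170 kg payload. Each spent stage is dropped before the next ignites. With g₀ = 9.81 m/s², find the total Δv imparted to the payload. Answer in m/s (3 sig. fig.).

Ignition mass of stage 1 = 175,000+13,900 + 19,400+2,140 + 4,170 = 214,610 kg.
Stage 1: m₀ = 214,610 kg, m_f = 214,610 − 175,000 = 39,610 kg; Δv = 269×9.81×ln(5.418) = 2638.9×1.6897 ≈ 4459 m/s.
Stage 2: m₀ = 25,710 kg, m_f = 25,710 − 19,400 = 6,310 kg; Δv = 287×9.81×ln(4.074) = 2815.5×1.4047 ≈ 3955 m/s.
Total Δv = 4459 + 3955 = 8414 m/s.

Δv ≈ 8410 m/s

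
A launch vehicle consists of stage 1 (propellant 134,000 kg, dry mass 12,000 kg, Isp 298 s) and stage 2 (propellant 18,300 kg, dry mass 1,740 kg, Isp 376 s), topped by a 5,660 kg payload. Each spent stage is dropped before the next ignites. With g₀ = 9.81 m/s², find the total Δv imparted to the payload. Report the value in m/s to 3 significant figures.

Ignition mass of stage 1 = 134,000+12,000 + 18,300+1,740 + 5,660 = 171,700 kg.
Stage 1: m₀ = 171,700 kg, m_f = 171,700 − 134,000 = 37,700 kg; Δv = 298×9.81×ln(4.554) = 2923.4×1.5161 ≈ 4432 m/s.
Stage 2: m₀ = 25,700 kg, m_f = 25,700 − 18,300 = 7,400 kg; Δv = 376×9.81×ln(3.473) = 3688.6×1.2450 ≈ 4592 m/s.
Total Δv = 4432 + 4592 = 9024 m/s.

Δv ≈ 9020 m/s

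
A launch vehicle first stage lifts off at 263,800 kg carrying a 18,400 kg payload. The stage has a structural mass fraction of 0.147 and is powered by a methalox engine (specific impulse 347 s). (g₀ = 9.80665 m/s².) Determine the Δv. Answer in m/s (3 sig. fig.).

Stage wet mass = m₀ − payload = 263,800 − 18,400 = 245,400 kg.
Stage dry mass = ε × stage wet mass = 0.147 × 245,400 = 36,073.8 kg.
Burnout mass m_f = stage dry + payload = 36,073.8 + 18,400 = 54,473.8 kg.
v_e = Isp · g₀ = 347 × 9.80665 = 3402.9 m/s.
By the Tsiolkovsky rocket equation, Δv = v_e · ln(263,800/54,473.8) = 3402.9 × ln(4.843) = 3402.9 × 1.5775 ≈ 5368 m/s.

Δv ≈ 5370 m/s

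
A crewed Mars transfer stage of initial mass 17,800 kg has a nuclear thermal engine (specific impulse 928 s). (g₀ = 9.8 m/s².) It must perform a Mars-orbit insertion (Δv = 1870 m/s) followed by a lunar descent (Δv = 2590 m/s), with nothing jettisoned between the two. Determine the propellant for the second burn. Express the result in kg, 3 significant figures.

propellant for the second burn ≈ 3590 kg

v_e = Isp · g₀ = 928 × 9.8 = 9094.4 m/s.
After the first burn: m = 17800 × exp(−1870/9094.4) = 17800 × 0.81414 = 14,491.7 kg.
After the second burn: m = 14,491.7 × exp(−2590/9094.4) = 14,491.7 × 0.75217 = 10,900.2 kg.
Second-burn propellant = 14,491.7 − 10,900.2 = 3,591.5 kg.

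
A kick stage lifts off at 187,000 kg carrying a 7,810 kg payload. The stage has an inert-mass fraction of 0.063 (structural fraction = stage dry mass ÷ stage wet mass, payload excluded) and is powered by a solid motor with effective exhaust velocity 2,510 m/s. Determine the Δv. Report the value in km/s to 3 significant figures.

Stage wet mass = m₀ − payload = 187,000 − 7,810 = 179,190 kg.
Stage dry mass = ε × stage wet mass = 0.063 × 179,190 = 11,289 kg.
Burnout mass m_f = stage dry + payload = 11,289 + 7,810 = 19,099 kg.
Δv = v_e · ln(187,000/19,099) = 2510.0 × ln(9.791) = 2510.0 × 2.2815 ≈ 5726 m/s.

Δv ≈ 5.73 km/s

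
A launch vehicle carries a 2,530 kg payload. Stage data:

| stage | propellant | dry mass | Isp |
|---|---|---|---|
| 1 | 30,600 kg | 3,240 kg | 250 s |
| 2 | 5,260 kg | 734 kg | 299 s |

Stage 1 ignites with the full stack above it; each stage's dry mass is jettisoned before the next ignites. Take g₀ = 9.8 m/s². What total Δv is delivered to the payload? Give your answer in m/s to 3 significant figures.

Δv ≈ 5950 m/s

Ignition mass of stage 1 = 30,600+3,240 + 5,260+734 + 2,530 = 42,364 kg.
Stage 1: m₀ = 42,364 kg, m_f = 42,364 − 30,600 = 11,764 kg; Δv = 250×9.8×ln(3.601) = 2450.0×1.2813 ≈ 3139 m/s.
Stage 2: m₀ = 8,524 kg, m_f = 8,524 − 5,260 = 3,264 kg; Δv = 299×9.8×ln(2.612) = 2930.2×0.9599 ≈ 2813 m/s.
Total Δv = 3139 + 2813 = 5952 m/s.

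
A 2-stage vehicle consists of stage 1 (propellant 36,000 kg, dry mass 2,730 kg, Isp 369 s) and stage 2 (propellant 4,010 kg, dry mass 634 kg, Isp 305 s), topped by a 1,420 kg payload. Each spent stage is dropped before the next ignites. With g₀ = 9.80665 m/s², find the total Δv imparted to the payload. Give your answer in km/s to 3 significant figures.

Ignition mass of stage 1 = 36,000+2,730 + 4,010+634 + 1,420 = 44,794 kg.
Stage 1: m₀ = 44,794 kg, m_f = 44,794 − 36,000 = 8,794 kg; Δv = 369×9.80665×ln(5.094) = 3618.7×1.6280 ≈ 5891 m/s.
Stage 2: m₀ = 6,064 kg, m_f = 6,064 − 4,010 = 2,054 kg; Δv = 305×9.80665×ln(2.952) = 2991.0×1.0826 ≈ 3238 m/s.
Total Δv = 5891 + 3238 = 9129 m/s.

Δv ≈ 9.13 km/s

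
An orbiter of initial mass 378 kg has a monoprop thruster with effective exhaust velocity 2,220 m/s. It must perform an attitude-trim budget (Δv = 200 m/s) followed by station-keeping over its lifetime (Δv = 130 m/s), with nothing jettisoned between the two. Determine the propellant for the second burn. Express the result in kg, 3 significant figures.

propellant for the second burn ≈ 19.6 kg

After the first burn: m = 378 × exp(−200/2220.0) = 378 × 0.91385 = 345.435 kg.
After the second burn: m = 345.435 × exp(−130/2220.0) = 345.435 × 0.94312 = 325.787 kg.
Second-burn propellant = 345.435 − 325.787 = 19.648 kg.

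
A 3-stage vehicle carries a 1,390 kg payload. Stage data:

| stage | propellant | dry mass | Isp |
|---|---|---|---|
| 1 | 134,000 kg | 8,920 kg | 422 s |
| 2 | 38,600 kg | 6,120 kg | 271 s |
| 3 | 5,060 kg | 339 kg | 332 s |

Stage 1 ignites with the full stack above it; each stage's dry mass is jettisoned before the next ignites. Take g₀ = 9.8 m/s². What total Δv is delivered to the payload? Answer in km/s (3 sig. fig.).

Δv ≈ 13.0 km/s

Ignition mass of stage 1 = 134,000+8,920 + 38,600+6,120 + 5,060+339 + 1,390 = 194,429 kg.
Stage 1: m₀ = 194,429 kg, m_f = 194,429 − 134,000 = 60,429 kg; Δv = 422×9.8×ln(3.217) = 4135.6×1.1686 ≈ 4833 m/s.
Stage 2: m₀ = 51,509 kg, m_f = 51,509 − 38,600 = 12,909 kg; Δv = 271×9.8×ln(3.99) = 2655.8×1.3838 ≈ 3675 m/s.
Stage 3: m₀ = 6,789 kg, m_f = 6,789 − 5,060 = 1,729 kg; Δv = 332×9.8×ln(3.927) = 3253.6×1.3678 ≈ 4450 m/s.
Total Δv = 4833 + 3675 + 4450 = 12958 m/s.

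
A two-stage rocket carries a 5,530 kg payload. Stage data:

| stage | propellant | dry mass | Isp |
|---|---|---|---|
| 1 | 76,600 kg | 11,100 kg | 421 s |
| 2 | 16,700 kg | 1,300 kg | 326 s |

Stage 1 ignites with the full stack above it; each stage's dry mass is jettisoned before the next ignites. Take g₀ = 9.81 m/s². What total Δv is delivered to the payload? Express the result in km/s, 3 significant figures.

Ignition mass of stage 1 = 76,600+11,100 + 16,700+1,300 + 5,530 = 111,230 kg.
Stage 1: m₀ = 111,230 kg, m_f = 111,230 − 76,600 = 34,630 kg; Δv = 421×9.81×ln(3.212) = 4130.0×1.1669 ≈ 4819 m/s.
Stage 2: m₀ = 23,530 kg, m_f = 23,530 − 16,700 = 6,830 kg; Δv = 326×9.81×ln(3.445) = 3198.1×1.2370 ≈ 3956 m/s.
Total Δv = 4819 + 3956 = 8775 m/s.

Δv ≈ 8.78 km/s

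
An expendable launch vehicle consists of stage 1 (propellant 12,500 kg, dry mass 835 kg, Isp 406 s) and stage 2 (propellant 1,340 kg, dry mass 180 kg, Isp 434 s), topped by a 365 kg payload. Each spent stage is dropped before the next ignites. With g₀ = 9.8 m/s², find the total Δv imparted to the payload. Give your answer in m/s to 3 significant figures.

Δv ≈ 12100 m/s

Ignition mass of stage 1 = 12,500+835 + 1,340+180 + 365 = 15,220 kg.
Stage 1: m₀ = 15,220 kg, m_f = 15,220 − 12,500 = 2,720 kg; Δv = 406×9.8×ln(5.596) = 3978.8×1.7220 ≈ 6851 m/s.
Stage 2: m₀ = 1,885 kg, m_f = 1,885 − 1,340 = 545 kg; Δv = 434×9.8×ln(3.459) = 4253.2×1.2409 ≈ 5278 m/s.
Total Δv = 6851 + 5278 = 12129 m/s.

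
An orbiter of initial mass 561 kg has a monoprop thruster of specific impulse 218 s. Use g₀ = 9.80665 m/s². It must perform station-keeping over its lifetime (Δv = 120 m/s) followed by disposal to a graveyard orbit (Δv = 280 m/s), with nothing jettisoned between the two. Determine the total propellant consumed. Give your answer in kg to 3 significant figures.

total propellant consumed ≈ 95.7 kg

v_e = Isp · g₀ = 218 × 9.80665 = 2137.8 m/s.
After the first burn: m = 561 × exp(−120/2137.8) = 561 × 0.94542 = 530.381 kg.
After the second burn: m = 530.381 × exp(−280/2137.8) = 530.381 × 0.87724 = 465.271 kg.
Total propellant = m₀ − m_final = 561 − 465.271 = 95.729 kg.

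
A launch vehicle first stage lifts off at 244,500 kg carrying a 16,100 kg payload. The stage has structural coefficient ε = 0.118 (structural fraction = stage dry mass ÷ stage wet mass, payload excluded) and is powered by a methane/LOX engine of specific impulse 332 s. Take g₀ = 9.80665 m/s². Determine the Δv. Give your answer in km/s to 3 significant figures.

Δv ≈ 5.65 km/s

Stage wet mass = m₀ − payload = 244,500 − 16,100 = 228,400 kg.
Stage dry mass = ε × stage wet mass = 0.118 × 228,400 = 26,951.2 kg.
Burnout mass m_f = stage dry + payload = 26,951.2 + 16,100 = 43,051.2 kg.
v_e = Isp · g₀ = 332 × 9.80665 = 3255.8 m/s.
Rocket equation: Δv = v_e · ln(244,500/43,051.2) = 3255.8 × ln(5.679) = 3255.8 × 1.7368 ≈ 5655 m/s.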